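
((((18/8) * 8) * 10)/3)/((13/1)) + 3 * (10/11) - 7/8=7399/1144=6.47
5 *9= 45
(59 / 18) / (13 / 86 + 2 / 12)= 2537 / 246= 10.31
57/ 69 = 19/ 23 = 0.83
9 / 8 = 1.12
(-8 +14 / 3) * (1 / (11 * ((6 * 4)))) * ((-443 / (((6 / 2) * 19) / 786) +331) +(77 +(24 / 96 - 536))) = 789955 / 10032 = 78.74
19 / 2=9.50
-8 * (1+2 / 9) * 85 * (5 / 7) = -593.65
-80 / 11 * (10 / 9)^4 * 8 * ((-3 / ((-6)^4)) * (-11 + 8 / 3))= -10000000 / 5845851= -1.71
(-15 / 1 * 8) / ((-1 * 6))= 20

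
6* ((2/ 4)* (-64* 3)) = -576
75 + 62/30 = 1156/15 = 77.07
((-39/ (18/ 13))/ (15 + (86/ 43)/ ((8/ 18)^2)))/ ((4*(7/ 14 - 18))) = 338/ 21105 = 0.02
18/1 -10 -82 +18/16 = -583/8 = -72.88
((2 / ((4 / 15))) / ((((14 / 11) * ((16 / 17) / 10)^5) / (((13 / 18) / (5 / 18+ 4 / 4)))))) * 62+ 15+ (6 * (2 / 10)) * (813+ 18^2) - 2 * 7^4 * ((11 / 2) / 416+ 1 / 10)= 19178293250464443 / 685834240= 27963452.58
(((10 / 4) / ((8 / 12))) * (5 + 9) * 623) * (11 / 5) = 143913 / 2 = 71956.50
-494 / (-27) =494 / 27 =18.30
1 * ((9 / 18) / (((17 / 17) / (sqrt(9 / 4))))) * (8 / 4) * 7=21 / 2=10.50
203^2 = 41209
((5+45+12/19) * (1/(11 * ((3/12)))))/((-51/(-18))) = 23088/3553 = 6.50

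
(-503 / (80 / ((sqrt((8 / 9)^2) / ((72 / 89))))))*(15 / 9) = -44767 / 3888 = -11.51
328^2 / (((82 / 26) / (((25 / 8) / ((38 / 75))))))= 3997500 / 19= 210394.74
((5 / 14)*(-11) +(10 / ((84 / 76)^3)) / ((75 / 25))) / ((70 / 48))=-64892 / 64827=-1.00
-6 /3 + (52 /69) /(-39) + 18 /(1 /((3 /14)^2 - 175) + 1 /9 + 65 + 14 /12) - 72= -624456310682 /8467466445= -73.75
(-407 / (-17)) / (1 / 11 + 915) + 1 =1.03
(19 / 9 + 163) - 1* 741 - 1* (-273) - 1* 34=-336.89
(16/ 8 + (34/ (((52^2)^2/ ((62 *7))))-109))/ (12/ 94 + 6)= -3064118611/ 175478784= -17.46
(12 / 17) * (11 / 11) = 0.71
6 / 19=0.32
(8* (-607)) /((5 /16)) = -77696 /5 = -15539.20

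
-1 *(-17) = 17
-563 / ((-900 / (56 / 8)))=3941 / 900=4.38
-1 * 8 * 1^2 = -8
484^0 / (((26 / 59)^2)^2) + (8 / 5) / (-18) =543453341 / 20563920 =26.43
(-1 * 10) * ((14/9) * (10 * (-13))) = 18200/9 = 2022.22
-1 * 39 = -39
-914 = -914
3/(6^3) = 1/72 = 0.01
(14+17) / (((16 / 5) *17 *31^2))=5 / 8432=0.00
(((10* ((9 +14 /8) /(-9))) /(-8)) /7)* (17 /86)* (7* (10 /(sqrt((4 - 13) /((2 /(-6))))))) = 425* sqrt(3) /1296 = 0.57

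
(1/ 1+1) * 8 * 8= 128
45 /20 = 9 /4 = 2.25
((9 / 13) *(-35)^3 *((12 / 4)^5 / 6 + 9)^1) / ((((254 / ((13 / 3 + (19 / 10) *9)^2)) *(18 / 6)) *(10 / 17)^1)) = -79557096927 / 52832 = -1505850.56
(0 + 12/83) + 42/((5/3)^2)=31674/2075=15.26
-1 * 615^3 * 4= -930433500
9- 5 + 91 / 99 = 487 / 99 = 4.92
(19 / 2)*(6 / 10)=57 / 10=5.70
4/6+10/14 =1.38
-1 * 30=-30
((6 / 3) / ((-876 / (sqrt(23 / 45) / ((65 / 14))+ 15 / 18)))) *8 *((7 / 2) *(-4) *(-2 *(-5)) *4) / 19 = 6272 *sqrt(115) / 811395+ 5600 / 12483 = 0.53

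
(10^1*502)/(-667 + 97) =-502/57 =-8.81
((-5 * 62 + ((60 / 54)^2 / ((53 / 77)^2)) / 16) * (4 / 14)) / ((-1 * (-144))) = -0.61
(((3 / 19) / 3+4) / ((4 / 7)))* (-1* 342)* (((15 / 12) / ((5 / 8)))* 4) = -19404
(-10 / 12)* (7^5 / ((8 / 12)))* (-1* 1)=84035 / 4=21008.75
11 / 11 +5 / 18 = 23 / 18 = 1.28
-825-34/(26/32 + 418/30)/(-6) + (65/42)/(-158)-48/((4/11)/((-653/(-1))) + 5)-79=-28531521845895/31242617588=-913.22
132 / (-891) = -4 / 27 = -0.15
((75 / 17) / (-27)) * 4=-100 / 153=-0.65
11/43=0.26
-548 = -548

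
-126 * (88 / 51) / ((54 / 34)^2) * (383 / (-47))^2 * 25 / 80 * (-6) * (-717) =-458918003390 / 59643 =-7694415.16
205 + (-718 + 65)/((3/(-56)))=37183/3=12394.33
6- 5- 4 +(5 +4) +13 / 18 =121 / 18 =6.72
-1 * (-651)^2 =-423801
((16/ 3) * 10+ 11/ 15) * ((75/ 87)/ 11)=4055/ 957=4.24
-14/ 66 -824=-27199/ 33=-824.21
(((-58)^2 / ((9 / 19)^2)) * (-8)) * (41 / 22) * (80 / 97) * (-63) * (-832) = -92793678315520 / 9603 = -9662988473.97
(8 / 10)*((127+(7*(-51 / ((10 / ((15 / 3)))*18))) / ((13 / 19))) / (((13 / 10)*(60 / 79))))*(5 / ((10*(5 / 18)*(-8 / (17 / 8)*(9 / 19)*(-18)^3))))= 447848867 / 28385510400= 0.02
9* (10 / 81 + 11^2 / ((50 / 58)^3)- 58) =165786589 / 140625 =1178.93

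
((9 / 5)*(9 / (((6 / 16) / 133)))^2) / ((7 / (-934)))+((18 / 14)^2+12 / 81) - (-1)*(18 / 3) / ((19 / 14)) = -307560497723299 / 125685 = -2447074016.18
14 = 14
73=73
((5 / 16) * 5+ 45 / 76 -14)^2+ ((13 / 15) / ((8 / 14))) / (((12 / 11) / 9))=70617781 / 462080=152.83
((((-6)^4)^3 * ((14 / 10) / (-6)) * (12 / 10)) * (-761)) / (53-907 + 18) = -2898929875968 / 5225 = -554819115.02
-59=-59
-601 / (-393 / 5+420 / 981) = 7.69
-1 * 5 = -5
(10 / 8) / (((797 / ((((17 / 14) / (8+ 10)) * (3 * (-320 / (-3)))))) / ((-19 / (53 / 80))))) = -2584000 / 2661183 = -0.97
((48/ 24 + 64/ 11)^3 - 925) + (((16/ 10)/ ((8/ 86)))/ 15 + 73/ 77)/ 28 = -8746785563/ 19565700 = -447.05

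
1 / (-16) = -1 / 16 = -0.06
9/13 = 0.69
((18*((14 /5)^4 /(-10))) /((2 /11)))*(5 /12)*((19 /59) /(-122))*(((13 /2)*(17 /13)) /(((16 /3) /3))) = 230330331 /71980000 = 3.20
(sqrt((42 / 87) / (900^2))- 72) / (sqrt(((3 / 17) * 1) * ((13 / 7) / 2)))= sqrt(9282) * (-1879200 + sqrt(406)) / 1017900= -177.86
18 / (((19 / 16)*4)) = 72 / 19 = 3.79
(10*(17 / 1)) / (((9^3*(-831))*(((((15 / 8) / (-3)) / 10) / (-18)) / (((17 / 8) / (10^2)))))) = -578 / 336555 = -0.00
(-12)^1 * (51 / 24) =-51 / 2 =-25.50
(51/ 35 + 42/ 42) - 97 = -3309/ 35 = -94.54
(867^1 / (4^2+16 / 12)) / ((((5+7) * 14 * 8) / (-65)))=-4335 / 1792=-2.42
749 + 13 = 762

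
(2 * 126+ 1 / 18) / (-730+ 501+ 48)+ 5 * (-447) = -7286167 / 3258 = -2236.39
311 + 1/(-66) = 20525/66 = 310.98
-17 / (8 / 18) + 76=151 / 4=37.75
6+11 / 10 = 71 / 10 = 7.10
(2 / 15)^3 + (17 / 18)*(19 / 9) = 40423 / 20250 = 2.00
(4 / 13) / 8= 1 / 26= 0.04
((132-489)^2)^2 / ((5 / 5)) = 16243247601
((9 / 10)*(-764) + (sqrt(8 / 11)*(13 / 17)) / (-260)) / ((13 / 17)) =-58446 / 65 - sqrt(22) / 1430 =-899.17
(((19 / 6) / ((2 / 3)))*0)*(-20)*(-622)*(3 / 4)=0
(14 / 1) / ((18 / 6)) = 14 / 3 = 4.67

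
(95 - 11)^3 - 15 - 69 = 592620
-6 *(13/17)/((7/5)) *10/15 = -260/119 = -2.18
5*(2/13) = 10/13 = 0.77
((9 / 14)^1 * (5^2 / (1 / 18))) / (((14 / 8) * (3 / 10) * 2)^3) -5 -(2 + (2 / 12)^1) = 3496757 / 14406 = 242.73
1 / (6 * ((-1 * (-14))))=1 / 84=0.01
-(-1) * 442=442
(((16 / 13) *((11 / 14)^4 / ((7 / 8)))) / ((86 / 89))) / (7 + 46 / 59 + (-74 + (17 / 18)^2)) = -99636338736 / 11732776831321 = -0.01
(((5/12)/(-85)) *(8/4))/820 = -1/83640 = -0.00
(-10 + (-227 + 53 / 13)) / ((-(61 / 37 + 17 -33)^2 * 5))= 4145332 / 18327465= 0.23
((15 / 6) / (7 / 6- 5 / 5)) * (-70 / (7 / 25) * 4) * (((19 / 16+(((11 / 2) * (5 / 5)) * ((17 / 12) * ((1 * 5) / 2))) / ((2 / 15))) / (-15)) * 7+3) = 3943875 / 4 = 985968.75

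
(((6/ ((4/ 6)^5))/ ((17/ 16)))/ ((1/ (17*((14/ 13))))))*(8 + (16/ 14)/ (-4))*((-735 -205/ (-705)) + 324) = -1519790040/ 611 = -2487381.41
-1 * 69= -69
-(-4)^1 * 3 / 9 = 4 / 3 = 1.33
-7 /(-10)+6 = 67 /10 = 6.70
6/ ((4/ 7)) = 21/ 2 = 10.50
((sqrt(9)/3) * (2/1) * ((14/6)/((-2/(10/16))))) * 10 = -175/12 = -14.58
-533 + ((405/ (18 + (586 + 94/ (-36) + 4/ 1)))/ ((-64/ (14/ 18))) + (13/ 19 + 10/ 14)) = -24654795967/ 46377632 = -531.61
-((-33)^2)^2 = -1185921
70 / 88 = 35 / 44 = 0.80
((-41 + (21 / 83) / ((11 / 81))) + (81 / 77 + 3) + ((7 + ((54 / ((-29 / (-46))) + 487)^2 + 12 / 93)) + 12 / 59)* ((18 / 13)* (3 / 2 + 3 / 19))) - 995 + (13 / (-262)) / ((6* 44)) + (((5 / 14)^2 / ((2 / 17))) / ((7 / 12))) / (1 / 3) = 562438229745078469606349 / 748142084107353936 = 751779.96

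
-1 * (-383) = 383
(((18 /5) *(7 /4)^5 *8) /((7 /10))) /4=21609 /128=168.82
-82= -82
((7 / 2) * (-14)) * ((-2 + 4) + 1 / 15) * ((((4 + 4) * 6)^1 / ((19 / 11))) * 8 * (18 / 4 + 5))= -1069376 / 5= -213875.20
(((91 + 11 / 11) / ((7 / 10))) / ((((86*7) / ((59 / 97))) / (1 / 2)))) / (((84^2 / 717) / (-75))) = -40540375 / 80116568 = -0.51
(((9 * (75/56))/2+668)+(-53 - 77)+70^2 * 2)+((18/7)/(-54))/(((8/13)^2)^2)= 127103321/12288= 10343.69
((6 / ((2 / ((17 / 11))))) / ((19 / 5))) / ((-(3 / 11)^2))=-935 / 57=-16.40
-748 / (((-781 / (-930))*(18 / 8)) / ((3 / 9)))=-84320 / 639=-131.96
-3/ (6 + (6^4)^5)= -1/ 1218719480020994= -0.00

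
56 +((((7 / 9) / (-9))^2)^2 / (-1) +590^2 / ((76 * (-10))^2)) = 14073551955401 / 248637860496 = 56.60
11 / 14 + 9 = 137 / 14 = 9.79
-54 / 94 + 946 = 44435 / 47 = 945.43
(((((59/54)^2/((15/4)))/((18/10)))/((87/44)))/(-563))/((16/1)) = -38291/3856372092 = -0.00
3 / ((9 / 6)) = 2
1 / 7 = 0.14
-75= -75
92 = 92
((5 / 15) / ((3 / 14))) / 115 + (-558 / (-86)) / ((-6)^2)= 34493 / 178020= 0.19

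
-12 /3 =-4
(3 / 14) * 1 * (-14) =-3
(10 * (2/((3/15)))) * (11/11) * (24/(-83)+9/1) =871.08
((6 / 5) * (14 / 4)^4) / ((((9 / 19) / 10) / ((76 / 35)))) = 123823 / 15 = 8254.87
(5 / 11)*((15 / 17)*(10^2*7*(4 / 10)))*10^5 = 2100000000 / 187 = 11229946.52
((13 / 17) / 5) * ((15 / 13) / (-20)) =-3 / 340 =-0.01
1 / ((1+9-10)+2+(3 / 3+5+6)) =1 / 14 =0.07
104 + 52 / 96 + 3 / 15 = 12569 / 120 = 104.74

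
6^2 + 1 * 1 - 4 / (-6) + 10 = 143 / 3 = 47.67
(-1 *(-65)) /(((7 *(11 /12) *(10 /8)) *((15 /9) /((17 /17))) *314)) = 936 /60445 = 0.02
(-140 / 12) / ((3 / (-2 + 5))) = -35 / 3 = -11.67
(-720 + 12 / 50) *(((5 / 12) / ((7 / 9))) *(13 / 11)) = -350883 / 770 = -455.69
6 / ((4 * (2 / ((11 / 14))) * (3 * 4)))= 11 / 224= 0.05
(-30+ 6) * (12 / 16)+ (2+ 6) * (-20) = -178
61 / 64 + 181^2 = 2096765 / 64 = 32761.95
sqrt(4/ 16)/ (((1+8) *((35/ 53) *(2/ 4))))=0.17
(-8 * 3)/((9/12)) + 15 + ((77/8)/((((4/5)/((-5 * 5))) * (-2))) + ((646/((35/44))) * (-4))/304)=274859/2240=122.70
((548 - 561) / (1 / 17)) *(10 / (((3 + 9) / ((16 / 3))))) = -8840 / 9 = -982.22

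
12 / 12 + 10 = 11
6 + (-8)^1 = -2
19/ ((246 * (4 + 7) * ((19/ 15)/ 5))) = 25/ 902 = 0.03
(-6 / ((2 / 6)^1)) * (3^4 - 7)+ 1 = -1331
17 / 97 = 0.18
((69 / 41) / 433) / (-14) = -69 / 248542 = -0.00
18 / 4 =9 / 2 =4.50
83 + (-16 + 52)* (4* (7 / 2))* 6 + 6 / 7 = 21755 / 7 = 3107.86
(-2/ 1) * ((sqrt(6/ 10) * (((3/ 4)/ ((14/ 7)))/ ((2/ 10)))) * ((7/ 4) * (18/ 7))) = -27 * sqrt(15)/ 8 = -13.07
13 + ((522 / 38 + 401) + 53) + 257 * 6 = 38432 / 19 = 2022.74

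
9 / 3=3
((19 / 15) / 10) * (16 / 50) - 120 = -224924 / 1875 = -119.96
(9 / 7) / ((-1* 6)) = -3 / 14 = -0.21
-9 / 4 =-2.25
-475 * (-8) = 3800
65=65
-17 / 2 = -8.50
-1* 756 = -756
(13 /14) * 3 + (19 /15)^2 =13829 /3150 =4.39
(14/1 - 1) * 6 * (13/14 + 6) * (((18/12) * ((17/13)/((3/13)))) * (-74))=-2379507/7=-339929.57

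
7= 7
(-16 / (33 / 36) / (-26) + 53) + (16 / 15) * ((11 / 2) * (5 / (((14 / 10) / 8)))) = 664535 / 3003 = 221.29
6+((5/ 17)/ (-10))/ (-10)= 2041/ 340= 6.00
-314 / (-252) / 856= 157 / 107856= 0.00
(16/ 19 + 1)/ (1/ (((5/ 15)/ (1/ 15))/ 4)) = 175/ 76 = 2.30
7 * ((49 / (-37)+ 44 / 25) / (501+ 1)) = 2821 / 464350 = 0.01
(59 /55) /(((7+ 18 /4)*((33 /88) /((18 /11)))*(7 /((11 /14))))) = 2832 /61985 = 0.05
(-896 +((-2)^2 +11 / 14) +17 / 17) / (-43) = 20.70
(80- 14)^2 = 4356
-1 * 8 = -8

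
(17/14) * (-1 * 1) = -17/14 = -1.21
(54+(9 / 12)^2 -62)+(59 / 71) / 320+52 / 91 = -1091567 / 159040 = -6.86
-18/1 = -18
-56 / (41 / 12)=-672 / 41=-16.39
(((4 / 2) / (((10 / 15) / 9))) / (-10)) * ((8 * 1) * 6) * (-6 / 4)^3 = 2187 / 5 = 437.40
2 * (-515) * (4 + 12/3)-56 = -8296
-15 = -15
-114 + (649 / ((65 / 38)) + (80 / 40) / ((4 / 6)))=17447 / 65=268.42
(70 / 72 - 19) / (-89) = 649 / 3204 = 0.20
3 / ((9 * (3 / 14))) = 14 / 9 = 1.56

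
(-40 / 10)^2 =16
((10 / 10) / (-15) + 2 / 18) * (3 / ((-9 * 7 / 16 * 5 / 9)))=-32 / 525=-0.06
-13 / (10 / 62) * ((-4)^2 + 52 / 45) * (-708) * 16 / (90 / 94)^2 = 2595075801344 / 151875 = 17086918.86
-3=-3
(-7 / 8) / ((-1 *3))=7 / 24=0.29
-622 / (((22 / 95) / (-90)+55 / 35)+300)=-9306675 / 4512224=-2.06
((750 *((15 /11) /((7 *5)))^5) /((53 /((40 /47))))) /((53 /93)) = 677970000 /357357764759611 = 0.00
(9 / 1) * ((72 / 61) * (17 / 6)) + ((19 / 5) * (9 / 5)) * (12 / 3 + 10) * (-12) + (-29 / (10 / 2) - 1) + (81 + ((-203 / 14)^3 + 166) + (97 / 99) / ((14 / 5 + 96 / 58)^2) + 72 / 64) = -247371969983777 / 63004283100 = -3926.27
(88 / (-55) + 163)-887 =-3628 / 5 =-725.60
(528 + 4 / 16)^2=4464769 / 16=279048.06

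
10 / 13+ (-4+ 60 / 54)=-248 / 117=-2.12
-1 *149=-149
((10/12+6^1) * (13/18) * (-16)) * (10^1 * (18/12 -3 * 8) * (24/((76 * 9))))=106600/171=623.39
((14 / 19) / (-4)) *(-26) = 91 / 19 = 4.79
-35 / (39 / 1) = -35 / 39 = -0.90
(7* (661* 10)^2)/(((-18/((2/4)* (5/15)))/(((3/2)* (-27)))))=229383525/2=114691762.50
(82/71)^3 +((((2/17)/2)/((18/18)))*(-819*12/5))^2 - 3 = 34566700511899/2585906975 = 13367.34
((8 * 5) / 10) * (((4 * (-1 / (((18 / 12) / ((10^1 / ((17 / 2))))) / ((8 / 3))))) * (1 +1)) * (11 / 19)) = -112640 / 2907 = -38.75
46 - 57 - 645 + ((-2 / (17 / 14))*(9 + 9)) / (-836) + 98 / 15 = -34611436 / 53295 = -649.43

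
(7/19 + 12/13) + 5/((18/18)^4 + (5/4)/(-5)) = 5897/741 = 7.96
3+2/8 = 13/4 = 3.25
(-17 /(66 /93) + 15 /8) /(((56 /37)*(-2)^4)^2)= -0.04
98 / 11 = 8.91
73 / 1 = 73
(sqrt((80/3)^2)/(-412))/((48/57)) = -95/1236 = -0.08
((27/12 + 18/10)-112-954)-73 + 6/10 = -22687/20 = -1134.35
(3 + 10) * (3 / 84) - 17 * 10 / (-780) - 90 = -97535 / 1092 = -89.32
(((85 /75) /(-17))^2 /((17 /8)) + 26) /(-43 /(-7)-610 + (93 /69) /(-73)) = -584464937 /13573681875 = -0.04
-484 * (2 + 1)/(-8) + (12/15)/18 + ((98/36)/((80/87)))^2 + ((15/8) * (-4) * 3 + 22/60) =38747561/230400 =168.18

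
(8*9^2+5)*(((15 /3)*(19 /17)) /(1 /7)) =25543.82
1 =1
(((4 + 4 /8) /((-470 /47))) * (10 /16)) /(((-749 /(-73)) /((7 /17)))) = -657 /58208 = -0.01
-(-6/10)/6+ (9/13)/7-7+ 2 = -4369/910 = -4.80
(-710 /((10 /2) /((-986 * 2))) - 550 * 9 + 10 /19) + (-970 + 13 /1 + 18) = 5208575 /19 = 274135.53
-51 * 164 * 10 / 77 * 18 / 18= -83640 / 77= -1086.23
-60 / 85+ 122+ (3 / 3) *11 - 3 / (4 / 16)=120.29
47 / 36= 1.31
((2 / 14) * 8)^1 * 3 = 24 / 7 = 3.43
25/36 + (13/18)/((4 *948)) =47413/68256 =0.69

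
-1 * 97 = -97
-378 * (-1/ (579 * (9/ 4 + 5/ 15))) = 1512/ 5983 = 0.25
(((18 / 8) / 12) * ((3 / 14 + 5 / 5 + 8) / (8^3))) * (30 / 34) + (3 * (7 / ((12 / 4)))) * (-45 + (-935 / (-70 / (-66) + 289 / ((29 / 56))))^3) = -2119762084908832702718445 / 6095986832779227840512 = -347.73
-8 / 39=-0.21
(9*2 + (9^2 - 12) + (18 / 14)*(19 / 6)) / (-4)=-1275 / 56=-22.77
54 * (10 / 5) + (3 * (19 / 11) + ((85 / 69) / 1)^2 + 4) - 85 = 33.70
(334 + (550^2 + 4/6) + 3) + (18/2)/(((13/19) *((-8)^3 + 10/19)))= 114776071595/379002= 302837.64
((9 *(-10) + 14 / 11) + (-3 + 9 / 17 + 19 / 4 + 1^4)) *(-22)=63915 / 34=1879.85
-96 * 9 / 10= -432 / 5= -86.40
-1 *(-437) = 437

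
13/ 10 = 1.30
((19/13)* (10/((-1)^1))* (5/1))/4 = -475/26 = -18.27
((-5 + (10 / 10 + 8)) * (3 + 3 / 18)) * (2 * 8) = 608 / 3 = 202.67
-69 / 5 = -13.80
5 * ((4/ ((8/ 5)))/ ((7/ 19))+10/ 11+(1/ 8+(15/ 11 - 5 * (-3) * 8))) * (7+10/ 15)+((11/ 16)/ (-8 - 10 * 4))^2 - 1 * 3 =224767460453/ 45416448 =4949.03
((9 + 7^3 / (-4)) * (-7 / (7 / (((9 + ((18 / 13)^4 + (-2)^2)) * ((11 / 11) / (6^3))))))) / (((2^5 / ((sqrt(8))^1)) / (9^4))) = 35530143669 * sqrt(2) / 14623232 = 3436.12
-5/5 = -1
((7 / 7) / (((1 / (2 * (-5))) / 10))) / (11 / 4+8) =-400 / 43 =-9.30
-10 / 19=-0.53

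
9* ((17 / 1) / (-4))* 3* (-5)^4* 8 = -573750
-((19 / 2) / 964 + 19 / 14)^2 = -1.87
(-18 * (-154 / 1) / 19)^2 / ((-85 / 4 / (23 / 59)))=-706926528 / 1810415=-390.48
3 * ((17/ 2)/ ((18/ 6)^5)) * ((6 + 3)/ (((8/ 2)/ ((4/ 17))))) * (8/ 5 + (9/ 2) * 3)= 151/ 180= 0.84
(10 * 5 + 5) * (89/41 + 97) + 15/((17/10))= 5463.21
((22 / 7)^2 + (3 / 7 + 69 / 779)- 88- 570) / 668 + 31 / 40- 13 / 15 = -811712387 / 764946840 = -1.06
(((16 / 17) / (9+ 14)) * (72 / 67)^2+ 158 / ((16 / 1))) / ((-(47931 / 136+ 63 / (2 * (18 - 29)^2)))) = -16858237033 / 599238876945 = -0.03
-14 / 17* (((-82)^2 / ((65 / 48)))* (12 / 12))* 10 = -9037056 / 221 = -40891.66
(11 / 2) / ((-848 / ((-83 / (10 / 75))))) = 13695 / 3392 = 4.04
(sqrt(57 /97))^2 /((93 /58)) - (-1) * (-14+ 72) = 175508 /3007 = 58.37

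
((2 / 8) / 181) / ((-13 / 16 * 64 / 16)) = -0.00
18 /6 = 3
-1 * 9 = -9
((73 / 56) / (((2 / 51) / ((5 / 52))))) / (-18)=-6205 / 34944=-0.18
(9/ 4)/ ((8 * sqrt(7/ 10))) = 9 * sqrt(70)/ 224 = 0.34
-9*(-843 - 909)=15768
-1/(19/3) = -3/19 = -0.16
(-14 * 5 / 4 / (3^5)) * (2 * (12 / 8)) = -35 / 162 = -0.22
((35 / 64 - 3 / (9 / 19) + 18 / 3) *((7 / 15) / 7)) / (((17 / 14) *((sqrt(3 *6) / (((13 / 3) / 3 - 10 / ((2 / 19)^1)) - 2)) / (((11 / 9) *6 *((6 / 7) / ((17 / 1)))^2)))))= -19393 *sqrt(2) / 5571342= -0.00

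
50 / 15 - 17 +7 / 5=-12.27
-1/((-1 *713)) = 1/713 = 0.00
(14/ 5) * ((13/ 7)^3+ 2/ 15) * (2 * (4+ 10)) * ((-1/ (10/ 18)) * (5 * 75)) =-2422152/ 7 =-346021.71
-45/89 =-0.51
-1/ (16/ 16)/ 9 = -1/ 9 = -0.11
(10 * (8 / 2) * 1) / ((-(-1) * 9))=40 / 9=4.44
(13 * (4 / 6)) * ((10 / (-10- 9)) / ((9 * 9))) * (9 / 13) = -20 / 513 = -0.04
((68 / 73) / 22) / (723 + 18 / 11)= 34 / 581883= 0.00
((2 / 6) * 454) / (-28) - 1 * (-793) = 33079 / 42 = 787.60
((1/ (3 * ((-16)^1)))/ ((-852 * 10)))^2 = 1/ 167248281600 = 0.00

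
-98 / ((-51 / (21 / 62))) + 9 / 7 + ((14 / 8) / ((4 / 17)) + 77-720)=-37399137 / 59024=-633.63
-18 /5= -3.60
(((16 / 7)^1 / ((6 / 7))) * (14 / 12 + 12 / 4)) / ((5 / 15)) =100 / 3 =33.33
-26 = -26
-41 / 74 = -0.55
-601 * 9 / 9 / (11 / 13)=-7813 / 11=-710.27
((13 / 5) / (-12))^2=169 / 3600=0.05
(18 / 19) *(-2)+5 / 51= -1741 / 969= -1.80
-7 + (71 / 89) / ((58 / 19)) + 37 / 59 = -1861321 / 304558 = -6.11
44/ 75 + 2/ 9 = 0.81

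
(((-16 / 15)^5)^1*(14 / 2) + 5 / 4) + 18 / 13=-277647289 / 39487500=-7.03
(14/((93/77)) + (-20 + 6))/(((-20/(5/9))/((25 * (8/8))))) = 1.67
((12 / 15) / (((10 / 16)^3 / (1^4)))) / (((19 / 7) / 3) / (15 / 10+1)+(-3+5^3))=2688 / 100375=0.03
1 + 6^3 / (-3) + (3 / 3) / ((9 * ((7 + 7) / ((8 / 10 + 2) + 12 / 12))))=-44711 / 630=-70.97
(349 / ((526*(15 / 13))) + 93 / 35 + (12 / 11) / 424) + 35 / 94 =5458812503 / 1513357230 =3.61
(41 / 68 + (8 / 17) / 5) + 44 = 15197 / 340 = 44.70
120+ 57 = 177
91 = 91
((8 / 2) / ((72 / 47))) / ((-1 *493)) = -47 / 8874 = -0.01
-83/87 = -0.95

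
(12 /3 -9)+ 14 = 9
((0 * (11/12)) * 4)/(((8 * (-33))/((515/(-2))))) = 0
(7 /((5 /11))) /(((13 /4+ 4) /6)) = 12.74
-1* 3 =-3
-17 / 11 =-1.55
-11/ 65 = -0.17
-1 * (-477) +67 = 544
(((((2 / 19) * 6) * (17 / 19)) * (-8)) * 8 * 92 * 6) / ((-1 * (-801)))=-800768 / 32129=-24.92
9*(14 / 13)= 126 / 13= 9.69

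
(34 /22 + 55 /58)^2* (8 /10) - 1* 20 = -7644819 /508805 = -15.03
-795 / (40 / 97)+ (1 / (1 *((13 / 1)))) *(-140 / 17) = -3409603 / 1768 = -1928.51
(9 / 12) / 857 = 3 / 3428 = 0.00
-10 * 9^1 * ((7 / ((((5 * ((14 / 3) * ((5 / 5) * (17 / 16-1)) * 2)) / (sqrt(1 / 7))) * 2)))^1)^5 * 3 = -419904 * sqrt(7) / 214375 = -5.18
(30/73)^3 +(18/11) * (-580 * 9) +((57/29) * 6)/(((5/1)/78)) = -5185850753988/620482115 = -8357.78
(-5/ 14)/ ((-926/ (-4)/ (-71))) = 355/ 3241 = 0.11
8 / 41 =0.20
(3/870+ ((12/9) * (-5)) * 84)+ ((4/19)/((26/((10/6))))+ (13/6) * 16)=-37628413/71630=-525.32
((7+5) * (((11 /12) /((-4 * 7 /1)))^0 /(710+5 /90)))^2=46656 /163353961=0.00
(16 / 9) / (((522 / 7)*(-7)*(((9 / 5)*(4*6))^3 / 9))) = -125 / 328784832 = -0.00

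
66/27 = 22/9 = 2.44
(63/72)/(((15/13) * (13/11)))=77/120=0.64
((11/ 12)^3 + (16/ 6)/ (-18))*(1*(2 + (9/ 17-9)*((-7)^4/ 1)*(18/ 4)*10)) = -8362664725/ 14688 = -569353.54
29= 29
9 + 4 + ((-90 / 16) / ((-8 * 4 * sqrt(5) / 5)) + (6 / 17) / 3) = 45 * sqrt(5) / 256 + 223 / 17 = 13.51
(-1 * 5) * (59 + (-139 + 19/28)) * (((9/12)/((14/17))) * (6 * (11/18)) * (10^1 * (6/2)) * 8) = 31149525/98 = 317852.30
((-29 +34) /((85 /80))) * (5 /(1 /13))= 5200 /17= 305.88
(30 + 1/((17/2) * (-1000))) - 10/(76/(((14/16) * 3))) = 29.65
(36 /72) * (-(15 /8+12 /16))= -21 /16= -1.31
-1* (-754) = 754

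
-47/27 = -1.74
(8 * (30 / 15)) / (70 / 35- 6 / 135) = 90 / 11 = 8.18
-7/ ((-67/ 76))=532/ 67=7.94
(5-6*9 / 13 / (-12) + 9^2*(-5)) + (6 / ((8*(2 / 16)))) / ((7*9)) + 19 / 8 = -867449 / 2184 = -397.18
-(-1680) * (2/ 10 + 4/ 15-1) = -896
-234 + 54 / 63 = -1632 / 7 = -233.14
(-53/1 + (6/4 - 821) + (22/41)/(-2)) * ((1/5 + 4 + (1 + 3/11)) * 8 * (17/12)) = -366208339/6765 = -54132.79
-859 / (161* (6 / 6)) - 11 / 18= -17233 / 2898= -5.95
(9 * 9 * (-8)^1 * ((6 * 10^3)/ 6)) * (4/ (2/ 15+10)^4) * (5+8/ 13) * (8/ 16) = -37418203125/ 54213536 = -690.20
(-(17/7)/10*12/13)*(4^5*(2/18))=-34816/1365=-25.51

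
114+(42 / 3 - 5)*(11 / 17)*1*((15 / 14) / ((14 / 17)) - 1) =385689 / 3332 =115.75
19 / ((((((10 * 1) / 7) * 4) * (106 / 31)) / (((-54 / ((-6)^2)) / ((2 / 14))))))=-86583 / 8480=-10.21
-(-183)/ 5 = 183/ 5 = 36.60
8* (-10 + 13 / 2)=-28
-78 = -78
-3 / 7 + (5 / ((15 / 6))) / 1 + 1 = 2.57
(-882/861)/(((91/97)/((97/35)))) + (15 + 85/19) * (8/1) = 54146174/354445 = 152.76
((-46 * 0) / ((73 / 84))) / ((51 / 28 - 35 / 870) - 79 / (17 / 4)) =0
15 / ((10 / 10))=15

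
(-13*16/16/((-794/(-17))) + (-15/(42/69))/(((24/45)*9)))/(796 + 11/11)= -240651/35437808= -0.01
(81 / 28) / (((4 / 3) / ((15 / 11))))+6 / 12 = 3.46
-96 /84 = -8 /7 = -1.14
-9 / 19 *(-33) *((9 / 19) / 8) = 2673 / 2888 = 0.93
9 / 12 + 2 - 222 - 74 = -1173 / 4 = -293.25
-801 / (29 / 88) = -2430.62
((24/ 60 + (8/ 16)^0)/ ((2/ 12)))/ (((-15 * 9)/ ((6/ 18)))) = -0.02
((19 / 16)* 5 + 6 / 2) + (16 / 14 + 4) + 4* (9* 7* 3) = 86249 / 112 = 770.08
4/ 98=2/ 49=0.04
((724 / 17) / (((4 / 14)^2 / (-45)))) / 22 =-399105 / 374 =-1067.13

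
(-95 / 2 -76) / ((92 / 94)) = -11609 / 92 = -126.18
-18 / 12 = -3 / 2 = -1.50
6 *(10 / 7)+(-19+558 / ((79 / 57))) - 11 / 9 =390.96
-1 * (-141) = 141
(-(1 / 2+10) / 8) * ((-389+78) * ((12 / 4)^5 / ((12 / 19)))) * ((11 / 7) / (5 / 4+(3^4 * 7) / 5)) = 78973785 / 36688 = 2152.58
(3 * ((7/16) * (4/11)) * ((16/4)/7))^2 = 9/121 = 0.07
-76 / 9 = -8.44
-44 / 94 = -22 / 47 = -0.47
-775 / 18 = -43.06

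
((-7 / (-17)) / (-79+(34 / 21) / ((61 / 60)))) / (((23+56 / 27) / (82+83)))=-13315995 / 380406977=-0.04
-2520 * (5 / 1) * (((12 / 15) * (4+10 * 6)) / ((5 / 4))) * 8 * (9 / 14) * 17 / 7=-45121536 / 7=-6445933.71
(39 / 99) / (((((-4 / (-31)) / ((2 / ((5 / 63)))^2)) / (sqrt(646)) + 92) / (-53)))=-206635006401268536 / 910513613112113989 + 706448925 * sqrt(646) / 910513613112113989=-0.23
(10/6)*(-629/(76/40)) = -31450/57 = -551.75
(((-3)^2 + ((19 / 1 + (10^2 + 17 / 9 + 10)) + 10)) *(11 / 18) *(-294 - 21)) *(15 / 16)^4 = -2921428125 / 131072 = -22288.73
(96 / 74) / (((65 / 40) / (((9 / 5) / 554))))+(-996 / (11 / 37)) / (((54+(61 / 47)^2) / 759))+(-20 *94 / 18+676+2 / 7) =-232792157601261542 / 5162561352585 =-45092.38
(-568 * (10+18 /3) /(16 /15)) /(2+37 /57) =-485640 /151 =-3216.16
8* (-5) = -40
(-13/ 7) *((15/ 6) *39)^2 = -494325/ 28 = -17654.46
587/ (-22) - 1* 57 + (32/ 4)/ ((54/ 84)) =-14105/ 198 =-71.24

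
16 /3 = 5.33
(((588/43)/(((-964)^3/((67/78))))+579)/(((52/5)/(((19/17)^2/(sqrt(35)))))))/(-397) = -52335777394704149 * sqrt(35)/10456892589948162176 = -0.03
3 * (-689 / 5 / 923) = -159 / 355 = -0.45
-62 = -62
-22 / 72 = -11 / 36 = -0.31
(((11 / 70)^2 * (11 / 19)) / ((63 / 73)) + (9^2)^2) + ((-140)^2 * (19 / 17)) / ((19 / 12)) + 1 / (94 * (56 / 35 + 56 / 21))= 3058712513430859 / 149963990400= 20396.31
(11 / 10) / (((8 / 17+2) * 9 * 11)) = 17 / 3780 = 0.00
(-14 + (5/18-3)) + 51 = 34.28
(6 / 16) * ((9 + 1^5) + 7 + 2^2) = 63 / 8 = 7.88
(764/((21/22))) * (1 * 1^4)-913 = -2365/21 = -112.62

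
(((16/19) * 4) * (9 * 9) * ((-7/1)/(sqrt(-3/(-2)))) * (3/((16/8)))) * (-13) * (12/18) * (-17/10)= -1336608 * sqrt(6)/95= -34463.24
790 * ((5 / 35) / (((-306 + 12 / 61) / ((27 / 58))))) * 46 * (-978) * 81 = 395112845970 / 631127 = 626043.33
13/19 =0.68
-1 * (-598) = 598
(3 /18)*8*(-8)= -32 /3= -10.67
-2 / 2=-1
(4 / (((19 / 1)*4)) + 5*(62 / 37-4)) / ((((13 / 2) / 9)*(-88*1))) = 73197 / 402116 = 0.18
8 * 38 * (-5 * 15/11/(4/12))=-68400/11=-6218.18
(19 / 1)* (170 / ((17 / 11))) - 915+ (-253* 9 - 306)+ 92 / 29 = -40740 / 29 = -1404.83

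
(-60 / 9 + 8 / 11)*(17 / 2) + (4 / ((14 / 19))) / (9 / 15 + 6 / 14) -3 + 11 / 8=-37091 / 792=-46.83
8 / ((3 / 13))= 104 / 3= 34.67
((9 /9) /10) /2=0.05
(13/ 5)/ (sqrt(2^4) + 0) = 13/ 20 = 0.65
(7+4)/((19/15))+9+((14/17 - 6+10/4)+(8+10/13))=199679/8398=23.78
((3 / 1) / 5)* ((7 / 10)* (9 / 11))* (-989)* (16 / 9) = -166152 / 275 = -604.19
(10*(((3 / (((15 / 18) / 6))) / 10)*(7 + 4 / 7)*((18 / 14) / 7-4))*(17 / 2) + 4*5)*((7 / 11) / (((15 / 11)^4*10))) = -6032090669 / 62015625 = -97.27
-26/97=-0.27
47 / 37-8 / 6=-7 / 111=-0.06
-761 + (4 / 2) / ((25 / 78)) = -18869 / 25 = -754.76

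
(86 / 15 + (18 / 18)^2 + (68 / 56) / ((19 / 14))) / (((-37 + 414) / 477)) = 345666 / 35815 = 9.65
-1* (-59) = 59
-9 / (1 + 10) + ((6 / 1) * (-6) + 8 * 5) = 35 / 11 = 3.18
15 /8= 1.88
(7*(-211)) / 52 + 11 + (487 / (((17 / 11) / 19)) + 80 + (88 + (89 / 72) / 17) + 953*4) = 158322875 / 15912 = 9949.90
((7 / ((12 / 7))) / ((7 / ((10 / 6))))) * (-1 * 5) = -4.86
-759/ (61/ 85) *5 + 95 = -316780/ 61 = -5193.11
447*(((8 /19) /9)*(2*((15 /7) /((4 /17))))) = 50660 /133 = 380.90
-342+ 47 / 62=-21157 / 62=-341.24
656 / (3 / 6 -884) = -1312 / 1767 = -0.74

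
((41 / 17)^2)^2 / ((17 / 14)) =39560654 / 1419857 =27.86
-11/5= -2.20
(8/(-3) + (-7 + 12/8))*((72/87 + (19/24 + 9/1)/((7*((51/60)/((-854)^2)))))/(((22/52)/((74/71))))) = -83674865267812/3465297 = -24146520.56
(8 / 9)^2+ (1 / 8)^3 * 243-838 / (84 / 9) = -25697995 / 290304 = -88.52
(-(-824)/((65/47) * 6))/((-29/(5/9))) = -19364/10179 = -1.90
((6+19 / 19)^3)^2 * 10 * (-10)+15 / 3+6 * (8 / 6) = -11764887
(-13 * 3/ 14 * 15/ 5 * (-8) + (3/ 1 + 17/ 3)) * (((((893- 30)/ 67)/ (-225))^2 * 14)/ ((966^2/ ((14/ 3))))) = 1181203634/ 68163733929375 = 0.00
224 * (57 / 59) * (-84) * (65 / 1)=-69713280 / 59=-1181581.02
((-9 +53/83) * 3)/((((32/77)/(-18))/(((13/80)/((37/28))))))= 65648583/491360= 133.61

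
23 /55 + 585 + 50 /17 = 550116 /935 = 588.36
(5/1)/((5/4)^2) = 16/5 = 3.20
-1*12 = -12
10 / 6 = 5 / 3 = 1.67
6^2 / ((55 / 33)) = 108 / 5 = 21.60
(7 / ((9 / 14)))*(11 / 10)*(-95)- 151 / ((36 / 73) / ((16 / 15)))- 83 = -208912 / 135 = -1547.50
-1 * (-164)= 164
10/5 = 2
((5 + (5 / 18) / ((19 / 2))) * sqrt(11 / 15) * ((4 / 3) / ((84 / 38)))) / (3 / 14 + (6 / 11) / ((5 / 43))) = 37840 * sqrt(165) / 917811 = 0.53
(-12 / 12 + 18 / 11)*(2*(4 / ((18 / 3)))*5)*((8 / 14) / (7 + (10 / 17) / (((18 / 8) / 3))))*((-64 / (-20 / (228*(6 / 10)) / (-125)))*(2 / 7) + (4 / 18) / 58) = -4868.93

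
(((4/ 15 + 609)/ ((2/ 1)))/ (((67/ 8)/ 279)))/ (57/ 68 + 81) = 77060048/ 621425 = 124.01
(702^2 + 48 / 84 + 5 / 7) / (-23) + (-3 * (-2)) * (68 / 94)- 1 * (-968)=-154775239 / 7567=-20453.98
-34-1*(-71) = 37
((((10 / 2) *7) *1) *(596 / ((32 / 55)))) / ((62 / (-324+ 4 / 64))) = -1486613975 / 7936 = -187325.35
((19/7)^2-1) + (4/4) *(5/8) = 2741/392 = 6.99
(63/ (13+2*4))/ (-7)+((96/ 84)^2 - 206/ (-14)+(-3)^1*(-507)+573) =103370/ 49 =2109.59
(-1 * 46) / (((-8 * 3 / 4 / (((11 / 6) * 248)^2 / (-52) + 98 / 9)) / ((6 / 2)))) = -10668550 / 117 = -91184.19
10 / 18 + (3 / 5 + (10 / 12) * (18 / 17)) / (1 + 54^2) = 1240859 / 2231505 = 0.56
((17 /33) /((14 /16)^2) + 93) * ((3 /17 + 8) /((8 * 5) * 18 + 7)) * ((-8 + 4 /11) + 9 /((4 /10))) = 2294906819 /146553022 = 15.66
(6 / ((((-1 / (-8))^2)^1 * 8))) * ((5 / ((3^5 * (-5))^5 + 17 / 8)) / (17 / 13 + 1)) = -832 / 21182215236074983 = -0.00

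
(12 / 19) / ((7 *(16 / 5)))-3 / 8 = -369 / 1064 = -0.35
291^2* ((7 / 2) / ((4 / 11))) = 6520437 / 8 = 815054.62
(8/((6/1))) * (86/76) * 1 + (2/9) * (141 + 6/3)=5692/171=33.29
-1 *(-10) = 10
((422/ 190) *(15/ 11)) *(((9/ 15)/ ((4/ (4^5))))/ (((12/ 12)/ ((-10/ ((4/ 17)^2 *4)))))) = -4390488/ 209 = -21007.12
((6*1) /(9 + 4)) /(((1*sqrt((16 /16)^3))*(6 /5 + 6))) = 5 /78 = 0.06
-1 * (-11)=11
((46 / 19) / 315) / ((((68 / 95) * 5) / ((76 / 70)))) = 437 / 187425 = 0.00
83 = 83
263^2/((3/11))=760859/3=253619.67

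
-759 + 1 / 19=-14420 / 19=-758.95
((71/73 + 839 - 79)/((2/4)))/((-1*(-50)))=55551/1825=30.44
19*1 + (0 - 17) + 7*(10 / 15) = 20 / 3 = 6.67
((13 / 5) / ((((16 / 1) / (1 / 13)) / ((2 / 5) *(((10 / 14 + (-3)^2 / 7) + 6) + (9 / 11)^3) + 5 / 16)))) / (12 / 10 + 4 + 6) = 397339 / 95406080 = 0.00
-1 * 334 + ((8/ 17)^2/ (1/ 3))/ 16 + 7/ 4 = -384033/ 1156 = -332.21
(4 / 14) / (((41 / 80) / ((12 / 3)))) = 640 / 287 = 2.23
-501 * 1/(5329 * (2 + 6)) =-501/42632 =-0.01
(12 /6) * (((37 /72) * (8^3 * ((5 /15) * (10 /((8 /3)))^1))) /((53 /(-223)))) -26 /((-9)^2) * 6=-3963236 /1431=-2769.56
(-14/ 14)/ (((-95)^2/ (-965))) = 193/ 1805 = 0.11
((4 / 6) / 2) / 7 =1 / 21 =0.05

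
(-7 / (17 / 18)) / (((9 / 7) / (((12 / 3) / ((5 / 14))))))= -5488 / 85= -64.56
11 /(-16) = -11 /16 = -0.69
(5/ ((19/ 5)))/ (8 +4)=25/ 228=0.11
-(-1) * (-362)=-362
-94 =-94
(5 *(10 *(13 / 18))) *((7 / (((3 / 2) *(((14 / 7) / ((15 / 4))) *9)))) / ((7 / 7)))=11375 / 324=35.11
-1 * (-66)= 66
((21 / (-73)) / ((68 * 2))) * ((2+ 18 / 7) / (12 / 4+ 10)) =-12 / 16133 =-0.00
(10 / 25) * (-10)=-4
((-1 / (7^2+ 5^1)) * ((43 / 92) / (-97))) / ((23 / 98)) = 2107 / 5541804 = 0.00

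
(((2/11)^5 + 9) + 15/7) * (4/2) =25124404/1127357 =22.29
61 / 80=0.76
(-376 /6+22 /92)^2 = 74218225 /19044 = 3897.20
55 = 55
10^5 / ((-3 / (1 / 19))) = -100000 / 57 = -1754.39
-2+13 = 11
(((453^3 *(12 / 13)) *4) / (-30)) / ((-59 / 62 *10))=23053999896 / 19175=1202294.65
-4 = -4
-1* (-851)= 851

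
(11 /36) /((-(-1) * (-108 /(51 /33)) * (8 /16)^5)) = -34 /243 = -0.14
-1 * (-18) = 18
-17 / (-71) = 17 / 71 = 0.24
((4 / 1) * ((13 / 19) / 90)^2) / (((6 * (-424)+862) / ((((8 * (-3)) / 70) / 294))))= 169 / 1054368322875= 0.00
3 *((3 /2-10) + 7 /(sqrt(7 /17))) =-51 /2 + 3 *sqrt(119) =7.23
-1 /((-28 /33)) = 33 /28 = 1.18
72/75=24/25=0.96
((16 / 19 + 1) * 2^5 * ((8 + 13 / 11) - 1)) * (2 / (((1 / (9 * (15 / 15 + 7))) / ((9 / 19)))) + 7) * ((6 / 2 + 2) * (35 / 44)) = 6301890000 / 43681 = 144270.74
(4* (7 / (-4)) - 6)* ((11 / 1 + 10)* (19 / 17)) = -5187 / 17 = -305.12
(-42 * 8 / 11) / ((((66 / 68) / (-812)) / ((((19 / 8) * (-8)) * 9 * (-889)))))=470057341824 / 121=3884771420.03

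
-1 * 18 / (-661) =18 / 661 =0.03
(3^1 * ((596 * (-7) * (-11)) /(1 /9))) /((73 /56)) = 69388704 /73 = 950530.19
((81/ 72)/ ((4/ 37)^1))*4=333/ 8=41.62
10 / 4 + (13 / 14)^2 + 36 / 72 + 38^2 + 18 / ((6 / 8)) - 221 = 245169 / 196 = 1250.86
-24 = -24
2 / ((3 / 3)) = 2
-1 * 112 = -112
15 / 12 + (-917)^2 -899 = 3359965 / 4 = 839991.25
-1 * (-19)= 19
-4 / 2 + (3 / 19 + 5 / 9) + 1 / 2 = -269 / 342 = -0.79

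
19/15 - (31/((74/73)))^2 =-76713491/82140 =-933.94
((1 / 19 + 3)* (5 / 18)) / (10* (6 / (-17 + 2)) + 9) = 29 / 171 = 0.17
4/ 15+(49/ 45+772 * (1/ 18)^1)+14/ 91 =25973/ 585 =44.40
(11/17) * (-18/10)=-99/85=-1.16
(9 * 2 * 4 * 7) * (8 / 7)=576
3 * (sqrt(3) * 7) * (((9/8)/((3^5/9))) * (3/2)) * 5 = 11.37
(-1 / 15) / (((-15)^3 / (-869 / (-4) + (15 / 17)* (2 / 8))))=0.00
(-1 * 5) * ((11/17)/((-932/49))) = 2695/15844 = 0.17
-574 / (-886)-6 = -2371 / 443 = -5.35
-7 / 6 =-1.17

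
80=80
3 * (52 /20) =39 /5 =7.80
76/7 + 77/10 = 1299/70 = 18.56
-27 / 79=-0.34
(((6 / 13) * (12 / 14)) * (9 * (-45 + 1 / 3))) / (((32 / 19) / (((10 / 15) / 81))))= -1273 / 1638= -0.78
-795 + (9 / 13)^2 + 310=-81884 / 169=-484.52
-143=-143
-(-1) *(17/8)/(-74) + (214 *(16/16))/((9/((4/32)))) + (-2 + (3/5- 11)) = -251921/26640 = -9.46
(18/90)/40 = 1/200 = 0.00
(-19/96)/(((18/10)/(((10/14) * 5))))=-2375/6048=-0.39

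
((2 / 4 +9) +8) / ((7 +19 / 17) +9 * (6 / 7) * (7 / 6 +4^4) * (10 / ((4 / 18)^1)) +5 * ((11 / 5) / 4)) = 8330 / 42499393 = 0.00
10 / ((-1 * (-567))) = 10 / 567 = 0.02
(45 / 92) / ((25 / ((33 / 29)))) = 297 / 13340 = 0.02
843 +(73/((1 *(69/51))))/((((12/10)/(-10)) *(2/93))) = -922997/46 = -20065.15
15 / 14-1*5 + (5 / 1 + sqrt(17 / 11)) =15 / 14 + sqrt(187) / 11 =2.31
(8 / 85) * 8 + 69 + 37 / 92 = 548613 / 7820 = 70.16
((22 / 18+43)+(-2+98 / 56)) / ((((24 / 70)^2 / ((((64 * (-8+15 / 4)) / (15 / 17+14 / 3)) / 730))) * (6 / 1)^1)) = -112084315 / 26774064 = -4.19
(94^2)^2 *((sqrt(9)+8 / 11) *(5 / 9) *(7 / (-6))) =-56018737880 / 297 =-188615279.06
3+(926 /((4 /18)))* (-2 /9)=-923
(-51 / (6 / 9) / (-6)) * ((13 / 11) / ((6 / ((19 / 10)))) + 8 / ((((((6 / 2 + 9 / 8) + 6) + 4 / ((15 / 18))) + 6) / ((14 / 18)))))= 18921289 / 2209680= 8.56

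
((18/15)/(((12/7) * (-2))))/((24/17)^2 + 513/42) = -14161/574830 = -0.02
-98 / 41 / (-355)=98 / 14555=0.01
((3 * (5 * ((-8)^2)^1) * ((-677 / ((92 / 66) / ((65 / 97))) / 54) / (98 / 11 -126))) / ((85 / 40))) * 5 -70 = 847530130 / 18318741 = 46.27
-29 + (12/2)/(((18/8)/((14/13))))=-1019/39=-26.13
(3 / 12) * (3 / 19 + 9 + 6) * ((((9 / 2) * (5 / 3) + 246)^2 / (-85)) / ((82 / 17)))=-2313441 / 3895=-593.95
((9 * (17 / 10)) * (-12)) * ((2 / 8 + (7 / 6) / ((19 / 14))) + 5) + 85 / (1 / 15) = 29121 / 190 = 153.27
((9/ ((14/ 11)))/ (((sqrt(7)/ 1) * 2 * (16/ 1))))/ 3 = 33 * sqrt(7)/ 3136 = 0.03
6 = 6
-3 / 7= -0.43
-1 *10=-10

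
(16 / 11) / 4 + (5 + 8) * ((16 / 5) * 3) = 6884 / 55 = 125.16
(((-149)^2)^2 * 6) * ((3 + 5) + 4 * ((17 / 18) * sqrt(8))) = 23658451248 + 67032278536 * sqrt(2) / 3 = 55257770388.79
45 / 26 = 1.73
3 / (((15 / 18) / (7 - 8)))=-18 / 5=-3.60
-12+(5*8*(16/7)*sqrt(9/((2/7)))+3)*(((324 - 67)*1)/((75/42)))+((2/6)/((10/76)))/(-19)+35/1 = 34097/75+98688*sqrt(14)/5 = 74305.96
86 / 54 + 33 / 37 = 2482 / 999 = 2.48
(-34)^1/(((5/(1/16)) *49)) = -17/1960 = -0.01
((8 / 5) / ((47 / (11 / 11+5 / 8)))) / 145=13 / 34075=0.00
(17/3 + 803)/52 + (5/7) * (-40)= -7109/546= -13.02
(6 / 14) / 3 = 1 / 7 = 0.14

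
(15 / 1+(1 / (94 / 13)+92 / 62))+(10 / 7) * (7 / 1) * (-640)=-18601163 / 2914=-6383.38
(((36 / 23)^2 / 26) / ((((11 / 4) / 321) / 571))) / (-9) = -52787808 / 75647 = -697.82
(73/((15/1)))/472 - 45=-318527/7080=-44.99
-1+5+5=9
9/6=3/2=1.50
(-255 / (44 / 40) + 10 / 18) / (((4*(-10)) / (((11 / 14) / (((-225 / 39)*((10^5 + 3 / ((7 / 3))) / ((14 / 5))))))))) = -416689 / 18900243000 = -0.00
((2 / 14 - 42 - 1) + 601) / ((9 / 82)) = 320374 / 63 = 5085.30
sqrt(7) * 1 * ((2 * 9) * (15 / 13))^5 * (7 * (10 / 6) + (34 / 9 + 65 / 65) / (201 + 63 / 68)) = 76776165243900000 * sqrt(7) / 1699408061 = 119530232.03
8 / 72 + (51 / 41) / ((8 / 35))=16393 / 2952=5.55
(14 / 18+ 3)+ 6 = 88 / 9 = 9.78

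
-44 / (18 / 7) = -154 / 9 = -17.11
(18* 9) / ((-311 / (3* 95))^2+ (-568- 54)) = -13158450 / 50425229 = -0.26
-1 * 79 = -79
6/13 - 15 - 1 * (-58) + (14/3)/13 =1709/39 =43.82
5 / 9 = 0.56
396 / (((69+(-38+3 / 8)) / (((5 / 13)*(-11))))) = -174240 / 3263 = -53.40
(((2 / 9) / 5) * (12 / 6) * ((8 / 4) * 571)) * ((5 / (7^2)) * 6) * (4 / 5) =36544 / 735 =49.72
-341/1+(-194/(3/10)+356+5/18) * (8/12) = -14434/27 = -534.59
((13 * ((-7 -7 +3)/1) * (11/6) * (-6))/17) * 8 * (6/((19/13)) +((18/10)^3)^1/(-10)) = 526319508/201875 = 2607.16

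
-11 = -11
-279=-279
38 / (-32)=-19 / 16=-1.19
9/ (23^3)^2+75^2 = 832701875634/ 148035889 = 5625.00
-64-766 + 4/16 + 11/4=-827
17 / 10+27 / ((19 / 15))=4373 / 190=23.02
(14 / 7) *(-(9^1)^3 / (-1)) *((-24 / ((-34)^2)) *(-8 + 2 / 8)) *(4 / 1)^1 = 271188 / 289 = 938.37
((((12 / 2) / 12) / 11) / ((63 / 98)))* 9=7 / 11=0.64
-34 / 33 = -1.03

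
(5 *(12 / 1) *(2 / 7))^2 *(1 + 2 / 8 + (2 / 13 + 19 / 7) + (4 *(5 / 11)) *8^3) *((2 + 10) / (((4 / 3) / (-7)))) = -121300707600 / 7007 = -17311361.15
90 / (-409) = -90 / 409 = -0.22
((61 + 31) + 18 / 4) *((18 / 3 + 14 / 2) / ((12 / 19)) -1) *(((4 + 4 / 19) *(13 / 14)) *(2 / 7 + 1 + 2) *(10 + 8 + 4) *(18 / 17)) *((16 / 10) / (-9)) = -4773523040 / 47481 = -100535.44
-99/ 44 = -9/ 4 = -2.25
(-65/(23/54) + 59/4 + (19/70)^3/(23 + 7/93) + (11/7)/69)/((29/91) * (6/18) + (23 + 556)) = -91007244214861/382361816032000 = -0.24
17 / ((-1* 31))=-17 / 31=-0.55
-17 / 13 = -1.31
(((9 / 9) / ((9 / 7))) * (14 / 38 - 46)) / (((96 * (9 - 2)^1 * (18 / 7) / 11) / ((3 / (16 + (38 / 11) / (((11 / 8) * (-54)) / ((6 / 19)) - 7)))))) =-474144671 / 11182841856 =-0.04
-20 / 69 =-0.29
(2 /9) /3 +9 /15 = 91 /135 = 0.67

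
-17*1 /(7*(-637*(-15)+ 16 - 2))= -17 /66983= -0.00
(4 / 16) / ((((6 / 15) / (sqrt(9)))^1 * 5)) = 3 / 8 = 0.38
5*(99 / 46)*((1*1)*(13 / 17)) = 8.23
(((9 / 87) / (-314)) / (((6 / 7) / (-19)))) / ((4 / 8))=133 / 9106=0.01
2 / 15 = 0.13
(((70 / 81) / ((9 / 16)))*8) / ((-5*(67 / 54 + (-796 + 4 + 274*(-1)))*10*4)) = 448 / 7762095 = 0.00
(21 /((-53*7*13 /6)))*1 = -0.03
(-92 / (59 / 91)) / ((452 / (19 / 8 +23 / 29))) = -1538355 / 1546744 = -0.99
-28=-28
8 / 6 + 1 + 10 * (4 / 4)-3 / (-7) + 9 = 457 / 21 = 21.76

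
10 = 10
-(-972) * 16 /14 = 1110.86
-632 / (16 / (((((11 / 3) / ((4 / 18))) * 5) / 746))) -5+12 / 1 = 7853 / 2984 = 2.63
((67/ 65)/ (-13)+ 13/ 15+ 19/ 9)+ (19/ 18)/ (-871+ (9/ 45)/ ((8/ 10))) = 76743659/ 26488215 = 2.90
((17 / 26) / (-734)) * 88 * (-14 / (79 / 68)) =356048 / 376909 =0.94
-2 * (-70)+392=532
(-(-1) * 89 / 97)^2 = 7921 / 9409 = 0.84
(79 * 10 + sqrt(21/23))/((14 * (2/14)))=sqrt(483)/46 + 395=395.48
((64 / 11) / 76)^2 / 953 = 256 / 41627993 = 0.00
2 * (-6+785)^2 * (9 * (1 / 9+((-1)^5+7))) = 66752510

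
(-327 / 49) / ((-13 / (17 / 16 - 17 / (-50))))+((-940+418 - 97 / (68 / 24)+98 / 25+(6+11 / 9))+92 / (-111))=-786411703157 / 1442422800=-545.20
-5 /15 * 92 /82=-46 /123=-0.37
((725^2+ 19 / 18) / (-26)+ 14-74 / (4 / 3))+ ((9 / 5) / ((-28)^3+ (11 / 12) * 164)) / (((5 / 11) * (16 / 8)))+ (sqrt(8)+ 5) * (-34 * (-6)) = -14721571670873 / 765238500+ 408 * sqrt(2) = -18660.89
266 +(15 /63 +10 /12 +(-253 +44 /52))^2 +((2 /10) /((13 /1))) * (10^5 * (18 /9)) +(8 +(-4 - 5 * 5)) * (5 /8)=4397024081 /66248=66372.18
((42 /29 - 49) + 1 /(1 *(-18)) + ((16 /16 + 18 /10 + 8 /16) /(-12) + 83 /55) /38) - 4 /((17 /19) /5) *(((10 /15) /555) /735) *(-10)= -19196339851411 /403501134960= -47.57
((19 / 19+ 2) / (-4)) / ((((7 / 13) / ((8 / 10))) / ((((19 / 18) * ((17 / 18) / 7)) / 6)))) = -4199 / 158760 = -0.03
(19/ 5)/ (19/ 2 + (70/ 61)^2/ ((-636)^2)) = 7149365676/ 17873420315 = 0.40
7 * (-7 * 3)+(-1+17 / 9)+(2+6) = -1243 / 9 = -138.11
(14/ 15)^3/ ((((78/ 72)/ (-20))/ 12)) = -175616/ 975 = -180.12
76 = 76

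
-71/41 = -1.73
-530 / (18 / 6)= -530 / 3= -176.67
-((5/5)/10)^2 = -1/100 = -0.01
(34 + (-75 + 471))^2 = 184900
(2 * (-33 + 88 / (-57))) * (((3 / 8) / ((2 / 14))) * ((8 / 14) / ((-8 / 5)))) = 9845 / 152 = 64.77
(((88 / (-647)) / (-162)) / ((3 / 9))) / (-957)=-4 / 1519803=-0.00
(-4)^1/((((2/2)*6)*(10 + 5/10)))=-4/63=-0.06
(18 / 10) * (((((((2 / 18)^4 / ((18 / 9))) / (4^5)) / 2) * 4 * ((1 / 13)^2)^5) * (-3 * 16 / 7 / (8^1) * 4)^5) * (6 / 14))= -32 / 81094568537715005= -0.00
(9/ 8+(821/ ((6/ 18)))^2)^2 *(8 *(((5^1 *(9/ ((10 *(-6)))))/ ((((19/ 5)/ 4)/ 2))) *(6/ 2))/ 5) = -21197287580251689/ 76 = -278911678687522.22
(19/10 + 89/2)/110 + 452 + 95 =150541/275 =547.42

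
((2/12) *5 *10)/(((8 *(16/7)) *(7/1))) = 25/384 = 0.07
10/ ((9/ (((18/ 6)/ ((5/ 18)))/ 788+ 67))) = 132017/ 1773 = 74.46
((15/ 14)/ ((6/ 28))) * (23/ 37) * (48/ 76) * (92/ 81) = 42320/ 18981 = 2.23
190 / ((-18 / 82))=-7790 / 9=-865.56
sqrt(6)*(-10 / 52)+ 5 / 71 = 5 / 71- 5*sqrt(6) / 26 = -0.40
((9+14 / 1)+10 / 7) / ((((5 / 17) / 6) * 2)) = 8721 / 35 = 249.17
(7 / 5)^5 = 16807 / 3125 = 5.38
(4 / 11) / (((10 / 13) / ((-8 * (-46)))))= 9568 / 55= 173.96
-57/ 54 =-19/ 18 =-1.06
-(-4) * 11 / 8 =11 / 2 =5.50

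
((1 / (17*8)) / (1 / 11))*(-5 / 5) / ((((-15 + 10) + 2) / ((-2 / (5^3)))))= -11 / 25500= -0.00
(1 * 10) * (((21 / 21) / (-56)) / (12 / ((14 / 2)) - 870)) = 5 / 24312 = 0.00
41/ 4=10.25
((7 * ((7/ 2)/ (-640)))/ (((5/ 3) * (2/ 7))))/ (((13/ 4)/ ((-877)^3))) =694087390857/ 41600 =16684793.05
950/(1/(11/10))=1045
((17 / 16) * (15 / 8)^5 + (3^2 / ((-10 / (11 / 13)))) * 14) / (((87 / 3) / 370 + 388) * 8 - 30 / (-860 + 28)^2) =76283039157 / 16963541426944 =0.00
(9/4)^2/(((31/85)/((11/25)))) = 15147/2480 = 6.11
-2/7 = -0.29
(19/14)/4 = 19/56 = 0.34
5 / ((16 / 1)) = 5 / 16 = 0.31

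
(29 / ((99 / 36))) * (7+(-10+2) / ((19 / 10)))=29.42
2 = 2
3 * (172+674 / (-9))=874 / 3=291.33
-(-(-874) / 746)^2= -1.37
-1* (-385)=385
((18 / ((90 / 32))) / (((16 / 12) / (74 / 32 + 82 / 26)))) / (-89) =-3411 / 11570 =-0.29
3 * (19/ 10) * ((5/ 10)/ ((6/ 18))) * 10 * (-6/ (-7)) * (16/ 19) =432/ 7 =61.71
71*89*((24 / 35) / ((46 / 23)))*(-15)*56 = -1819872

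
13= 13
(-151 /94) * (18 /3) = -453 /47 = -9.64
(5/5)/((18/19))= 19/18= 1.06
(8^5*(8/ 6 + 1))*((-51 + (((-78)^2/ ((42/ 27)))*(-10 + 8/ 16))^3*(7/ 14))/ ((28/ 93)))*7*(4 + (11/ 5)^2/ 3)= -313515095250056038273024/ 1225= -255930690000045745529.00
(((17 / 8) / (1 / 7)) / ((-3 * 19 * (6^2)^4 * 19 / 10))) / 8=-595 / 58208772096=-0.00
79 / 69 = 1.14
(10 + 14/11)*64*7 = 55552/11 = 5050.18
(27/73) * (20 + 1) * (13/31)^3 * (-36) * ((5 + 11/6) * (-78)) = 10990.94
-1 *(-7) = 7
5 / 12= 0.42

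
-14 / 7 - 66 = -68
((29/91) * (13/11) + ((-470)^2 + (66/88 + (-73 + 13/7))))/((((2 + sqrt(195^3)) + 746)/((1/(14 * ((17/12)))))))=-408093810/335913179 + 39789146475 * sqrt(195)/125631528946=3.21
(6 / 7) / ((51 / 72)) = 144 / 119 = 1.21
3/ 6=1/ 2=0.50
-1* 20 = -20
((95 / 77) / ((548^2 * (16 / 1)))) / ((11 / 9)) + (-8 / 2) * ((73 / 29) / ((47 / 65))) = -77243280790475 / 5547028098304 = -13.93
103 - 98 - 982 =-977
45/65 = 9/13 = 0.69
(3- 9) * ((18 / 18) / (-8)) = 3 / 4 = 0.75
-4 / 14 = -2 / 7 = -0.29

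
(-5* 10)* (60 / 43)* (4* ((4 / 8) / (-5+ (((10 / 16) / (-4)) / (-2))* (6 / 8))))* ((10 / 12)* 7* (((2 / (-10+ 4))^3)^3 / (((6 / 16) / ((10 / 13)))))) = -143360000 / 8351122923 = -0.02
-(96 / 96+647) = -648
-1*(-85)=85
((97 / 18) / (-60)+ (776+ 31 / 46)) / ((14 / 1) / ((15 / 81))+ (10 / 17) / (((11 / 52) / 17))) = 212193839 / 33573744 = 6.32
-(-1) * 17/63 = 17/63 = 0.27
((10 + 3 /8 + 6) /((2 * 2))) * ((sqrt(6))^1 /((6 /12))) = 131 * sqrt(6) /16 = 20.06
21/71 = 0.30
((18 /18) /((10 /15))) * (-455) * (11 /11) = -1365 /2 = -682.50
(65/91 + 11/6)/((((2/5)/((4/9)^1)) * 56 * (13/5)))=2675/137592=0.02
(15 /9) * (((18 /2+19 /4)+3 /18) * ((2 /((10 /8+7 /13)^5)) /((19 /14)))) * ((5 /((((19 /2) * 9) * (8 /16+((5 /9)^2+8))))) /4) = 11111462835200 /3583817763797871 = 0.00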